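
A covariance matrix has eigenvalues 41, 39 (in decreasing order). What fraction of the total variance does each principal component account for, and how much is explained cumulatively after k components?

Step 1 — total variance = trace(Sigma) = Σ λ_i = 41 + 39 = 80.

Step 2 — fraction explained by component i = λ_i / Σ λ:
  PC1: 41/80 = 0.5125
  PC2: 39/80 = 0.4875

Step 3 — cumulative fraction after k components = (λ_1 + ... + λ_k) / Σ λ:
  k = 1: 41/80 = 0.5125
  k = 2: (41 + 39)/80 = 80/80 = 1

Summary (fraction, with percent):

explained: PC1 0.5125 (51.25%), PC2 0.4875 (48.75%);  cumulative: 0.5125, 1


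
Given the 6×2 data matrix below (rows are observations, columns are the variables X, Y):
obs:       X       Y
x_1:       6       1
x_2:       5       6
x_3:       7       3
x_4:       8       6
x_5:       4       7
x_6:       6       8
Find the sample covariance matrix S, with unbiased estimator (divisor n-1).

Step 1 — column means:
  mean(X) = (6 + 5 + 7 + 8 + 4 + 6) / 6 = 36/6 = 6
  mean(Y) = (1 + 6 + 3 + 6 + 7 + 8) / 6 = 31/6 = 5.1667

Step 2 — sample covariance S[i,j] = (1/(n-1)) · Σ_k (x_{k,i} - mean_i) · (x_{k,j} - mean_j), with n-1 = 5.
  S[X,X] = ((0)·(0) + (-1)·(-1) + (1)·(1) + (2)·(2) + (-2)·(-2) + (0)·(0)) / 5 = 10/5 = 2
  S[X,Y] = ((0)·(-4.1667) + (-1)·(0.8333) + (1)·(-2.1667) + (2)·(0.8333) + (-2)·(1.8333) + (0)·(2.8333)) / 5 = -5/5 = -1
  S[Y,Y] = ((-4.1667)·(-4.1667) + (0.8333)·(0.8333) + (-2.1667)·(-2.1667) + (0.8333)·(0.8333) + (1.8333)·(1.8333) + (2.8333)·(2.8333)) / 5 = 34.8333/5 = 6.9667

S is symmetric (S[j,i] = S[i,j]). Assembling:

S = [[2, -1],
 [-1, 6.9667]]


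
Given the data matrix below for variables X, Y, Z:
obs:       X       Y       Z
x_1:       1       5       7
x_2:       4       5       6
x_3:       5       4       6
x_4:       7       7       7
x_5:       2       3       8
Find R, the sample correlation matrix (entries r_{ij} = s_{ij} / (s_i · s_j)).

Step 1 — column means:
  mean(X) = (1 + 4 + 5 + 7 + 2) / 5 = 19/5 = 3.8
  mean(Y) = (5 + 5 + 4 + 7 + 3) / 5 = 24/5 = 4.8
  mean(Z) = (7 + 6 + 6 + 7 + 8) / 5 = 34/5 = 6.8

Step 2 — sample variances and covariances s[i,j] = (1/(n-1)) · Σ_k (x_{k,i} - mean_i) · (x_{k,j} - mean_j), with n-1 = 4:
  s[X,X] = ((-2.8)·(-2.8) + (0.2)·(0.2) + (1.2)·(1.2) + (3.2)·(3.2) + (-1.8)·(-1.8)) / 4 = 22.8/4 = 5.7
  s[X,Y] = ((-2.8)·(0.2) + (0.2)·(0.2) + (1.2)·(-0.8) + (3.2)·(2.2) + (-1.8)·(-1.8)) / 4 = 8.8/4 = 2.2
  s[X,Z] = ((-2.8)·(0.2) + (0.2)·(-0.8) + (1.2)·(-0.8) + (3.2)·(0.2) + (-1.8)·(1.2)) / 4 = -3.2/4 = -0.8
  s[Y,Y] = ((0.2)·(0.2) + (0.2)·(0.2) + (-0.8)·(-0.8) + (2.2)·(2.2) + (-1.8)·(-1.8)) / 4 = 8.8/4 = 2.2
  s[Y,Z] = ((0.2)·(0.2) + (0.2)·(-0.8) + (-0.8)·(-0.8) + (2.2)·(0.2) + (-1.8)·(1.2)) / 4 = -1.2/4 = -0.3
  s[Z,Z] = ((0.2)·(0.2) + (-0.8)·(-0.8) + (-0.8)·(-0.8) + (0.2)·(0.2) + (1.2)·(1.2)) / 4 = 2.8/4 = 0.7
  Sample standard deviations s_i = √(s[i,i]):
  s(X) = √(5.7) = 2.3875
  s(Y) = √(2.2) = 1.4832
  s(Z) = √(0.7) = 0.8367

Step 3 — r_{ij} = s_{ij} / (s_i · s_j):
  r[X,X] = 1 (diagonal).
  r[X,Y] = 2.2 / (2.3875 · 1.4832) = 2.2 / 3.5412 = 0.6213
  r[X,Z] = -0.8 / (2.3875 · 0.8367) = -0.8 / 1.9975 = -0.4005
  r[Y,Y] = 1 (diagonal).
  r[Y,Z] = -0.3 / (1.4832 · 0.8367) = -0.3 / 1.241 = -0.2417
  r[Z,Z] = 1 (diagonal).

R is symmetric with unit diagonal. Assembling:

R = [[1, 0.6213, -0.4005],
 [0.6213, 1, -0.2417],
 [-0.4005, -0.2417, 1]]


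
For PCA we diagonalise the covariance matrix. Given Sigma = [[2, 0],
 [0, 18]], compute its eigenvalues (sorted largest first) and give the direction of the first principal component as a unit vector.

Step 1 — characteristic polynomial of 2×2 Sigma:
  det(Sigma - λI) = λ² - trace · λ + det = 0.
  trace = 2 + 18 = 20, det = 2·18 - (0)² = 36.
Step 2 — discriminant:
  Δ = trace² - 4·det = 400 - 144 = 256.
Step 3 — eigenvalues:
  λ = (trace ± √Δ)/2 = (20 ± 16)/2,
  λ_1 = 18,  λ_2 = 2.

Step 4 — unit eigenvector for λ_1: Sigma is diagonal, so its eigenvectors are the coordinate axes. λ_1 = 18 is the diagonal entry on the second coordinate axis, hence
  v_1 = (0, 1) (||v_1|| = 1).

λ_1 = 18,  λ_2 = 2;  v_1 ≈ (0, 1)


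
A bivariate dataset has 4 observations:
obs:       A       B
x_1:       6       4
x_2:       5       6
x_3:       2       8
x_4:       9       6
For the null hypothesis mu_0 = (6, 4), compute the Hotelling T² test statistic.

Step 1 — sample mean vector:
  mean(A) = (6 + 5 + 2 + 9) / 4 = 22/4 = 5.5
  mean(B) = (4 + 6 + 8 + 6) / 4 = 24/4 = 6
  x̄ = (5.5, 6),  deviation x̄ - mu_0 = (5.5, 6) - (6, 4) = (-0.5, 2).

Step 2 — sample covariance matrix, S[i,j] = (1/(n-1)) · Σ_k (x_{k,i} - mean_i) · (x_{k,j} - mean_j), divisor n-1 = 3:
  S[A,A] = ((0.5)·(0.5) + (-0.5)·(-0.5) + (-3.5)·(-3.5) + (3.5)·(3.5)) / 3 = 25/3 = 8.3333
  S[A,B] = ((0.5)·(-2) + (-0.5)·(0) + (-3.5)·(2) + (3.5)·(0)) / 3 = -8/3 = -2.6667
  S[B,B] = ((-2)·(-2) + (0)·(0) + (2)·(2) + (0)·(0)) / 3 = 8/3 = 2.6667
  S = [[8.3333, -2.6667],
 [-2.6667, 2.6667]].

Step 3 — invert S. det(S) = 8.3333·2.6667 - (-2.6667)² = 15.1111.
  S^{-1} = (1/det) · [[d, -b], [-b, a]] = [[0.1765, 0.1765],
 [0.1765, 0.5515]].

Step 4 — quadratic form (x̄ - mu_0)^T · S^{-1} · (x̄ - mu_0):
  S^{-1} · (x̄ - mu_0) = (0.2647, 1.0147),
  (x̄ - mu_0)^T · [...] = (-0.5)·(0.2647) + (2)·(1.0147) = 1.8971.

Step 5 — scale by n: T² = 4 · 1.8971 = 7.5882.

T² ≈ 7.5882


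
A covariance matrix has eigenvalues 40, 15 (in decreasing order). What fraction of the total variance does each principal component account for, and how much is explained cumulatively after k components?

Step 1 — total variance = trace(Sigma) = Σ λ_i = 40 + 15 = 55.

Step 2 — fraction explained by component i = λ_i / Σ λ:
  PC1: 40/55 = 0.7273
  PC2: 15/55 = 0.2727

Step 3 — cumulative fraction after k components = (λ_1 + ... + λ_k) / Σ λ:
  k = 1: 40/55 = 0.7273
  k = 2: (40 + 15)/55 = 55/55 = 1

Summary (fraction, with percent):

explained: PC1 0.7273 (72.73%), PC2 0.2727 (27.27%);  cumulative: 0.7273, 1


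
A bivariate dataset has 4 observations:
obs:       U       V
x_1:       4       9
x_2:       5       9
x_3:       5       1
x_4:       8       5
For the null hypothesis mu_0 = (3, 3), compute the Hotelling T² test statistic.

Step 1 — sample mean vector:
  mean(U) = (4 + 5 + 5 + 8) / 4 = 22/4 = 5.5
  mean(V) = (9 + 9 + 1 + 5) / 4 = 24/4 = 6
  x̄ = (5.5, 6),  deviation x̄ - mu_0 = (5.5, 6) - (3, 3) = (2.5, 3).

Step 2 — sample covariance matrix, S[i,j] = (1/(n-1)) · Σ_k (x_{k,i} - mean_i) · (x_{k,j} - mean_j), divisor n-1 = 3:
  S[U,U] = ((-1.5)·(-1.5) + (-0.5)·(-0.5) + (-0.5)·(-0.5) + (2.5)·(2.5)) / 3 = 9/3 = 3
  S[U,V] = ((-1.5)·(3) + (-0.5)·(3) + (-0.5)·(-5) + (2.5)·(-1)) / 3 = -6/3 = -2
  S[V,V] = ((3)·(3) + (3)·(3) + (-5)·(-5) + (-1)·(-1)) / 3 = 44/3 = 14.6667
  S = [[3, -2],
 [-2, 14.6667]].

Step 3 — invert S. det(S) = 3·14.6667 - (-2)² = 40.
  S^{-1} = (1/det) · [[d, -b], [-b, a]] = [[0.3667, 0.05],
 [0.05, 0.075]].

Step 4 — quadratic form (x̄ - mu_0)^T · S^{-1} · (x̄ - mu_0):
  S^{-1} · (x̄ - mu_0) = (1.0667, 0.35),
  (x̄ - mu_0)^T · [...] = (2.5)·(1.0667) + (3)·(0.35) = 3.7167.

Step 5 — scale by n: T² = 4 · 3.7167 = 14.8667.

T² ≈ 14.8667


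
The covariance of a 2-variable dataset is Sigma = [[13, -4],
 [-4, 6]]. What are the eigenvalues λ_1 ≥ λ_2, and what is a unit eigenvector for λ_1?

Step 1 — characteristic polynomial of 2×2 Sigma:
  det(Sigma - λI) = λ² - trace · λ + det = 0.
  trace = 13 + 6 = 19, det = 13·6 - (-4)² = 62.
Step 2 — discriminant:
  Δ = trace² - 4·det = 361 - 248 = 113.
Step 3 — eigenvalues:
  λ = (trace ± √Δ)/2 = (19 ± 10.6301)/2,
  λ_1 = 14.8151,  λ_2 = 4.1849.

Step 4 — unit eigenvector for λ_1: solve (Sigma - λ_1 I)v = 0. First row:
  (13 - 14.8151)·v_x + (-4)·v_y = 0, i.e. (-1.8151)·v_x + (-4)·v_y = 0,
  so v ∝ (b, λ_1 - a) = (-4, 1.8151); multiply by -1 so the first entry is positive: u = (4, -1.8151).
  ||u|| = √((4)² + (-1.8151)²) = √(19.2945) ≈ 4.3925,
  v_1 = u/||u|| ≈ (0.9106, -0.4132) (||v_1|| = 1).

λ_1 = 14.8151,  λ_2 = 4.1849;  v_1 ≈ (0.9106, -0.4132)


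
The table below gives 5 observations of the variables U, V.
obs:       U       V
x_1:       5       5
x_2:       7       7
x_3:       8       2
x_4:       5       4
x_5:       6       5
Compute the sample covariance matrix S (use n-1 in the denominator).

Step 1 — column means:
  mean(U) = (5 + 7 + 8 + 5 + 6) / 5 = 31/5 = 6.2
  mean(V) = (5 + 7 + 2 + 4 + 5) / 5 = 23/5 = 4.6

Step 2 — sample covariance S[i,j] = (1/(n-1)) · Σ_k (x_{k,i} - mean_i) · (x_{k,j} - mean_j), with n-1 = 4.
  S[U,U] = ((-1.2)·(-1.2) + (0.8)·(0.8) + (1.8)·(1.8) + (-1.2)·(-1.2) + (-0.2)·(-0.2)) / 4 = 6.8/4 = 1.7
  S[U,V] = ((-1.2)·(0.4) + (0.8)·(2.4) + (1.8)·(-2.6) + (-1.2)·(-0.6) + (-0.2)·(0.4)) / 4 = -2.6/4 = -0.65
  S[V,V] = ((0.4)·(0.4) + (2.4)·(2.4) + (-2.6)·(-2.6) + (-0.6)·(-0.6) + (0.4)·(0.4)) / 4 = 13.2/4 = 3.3

S is symmetric (S[j,i] = S[i,j]). Assembling:

S = [[1.7, -0.65],
 [-0.65, 3.3]]


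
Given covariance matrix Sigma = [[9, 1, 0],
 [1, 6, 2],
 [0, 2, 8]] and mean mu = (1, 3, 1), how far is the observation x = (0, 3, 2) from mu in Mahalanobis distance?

Step 1 — centre the observation: (x - mu) = (-1, 0, 1).

Step 2 — invert Sigma (cofactor / det for 3×3, or solve directly):
  Sigma^{-1} = [[0.1134, -0.0206, 0.0052],
 [-0.0206, 0.1856, -0.0464],
 [0.0052, -0.0464, 0.1366]].

Step 3 — form the quadratic (x - mu)^T · Sigma^{-1} · (x - mu):
  Sigma^{-1} · (x - mu) = (-0.1082, -0.0258, 0.1314).
  (x - mu)^T · [Sigma^{-1} · (x - mu)] = (-1)·(-0.1082) + (0)·(-0.0258) + (1)·(0.1314) = 0.2397.

Step 4 — take square root: d = √(0.2397) ≈ 0.4896.

d(x, mu) = √(0.2397) ≈ 0.4896


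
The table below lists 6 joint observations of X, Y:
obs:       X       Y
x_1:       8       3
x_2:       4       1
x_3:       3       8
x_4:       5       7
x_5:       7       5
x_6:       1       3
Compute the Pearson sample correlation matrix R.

Step 1 — column means:
  mean(X) = (8 + 4 + 3 + 5 + 7 + 1) / 6 = 28/6 = 4.6667
  mean(Y) = (3 + 1 + 8 + 7 + 5 + 3) / 6 = 27/6 = 4.5

Step 2 — sample variances and covariances s[i,j] = (1/(n-1)) · Σ_k (x_{k,i} - mean_i) · (x_{k,j} - mean_j), with n-1 = 5:
  s[X,X] = ((3.3333)·(3.3333) + (-0.6667)·(-0.6667) + (-1.6667)·(-1.6667) + (0.3333)·(0.3333) + (2.3333)·(2.3333) + (-3.6667)·(-3.6667)) / 5 = 33.3333/5 = 6.6667
  s[X,Y] = ((3.3333)·(-1.5) + (-0.6667)·(-3.5) + (-1.6667)·(3.5) + (0.3333)·(2.5) + (2.3333)·(0.5) + (-3.6667)·(-1.5)) / 5 = -1/5 = -0.2
  s[Y,Y] = ((-1.5)·(-1.5) + (-3.5)·(-3.5) + (3.5)·(3.5) + (2.5)·(2.5) + (0.5)·(0.5) + (-1.5)·(-1.5)) / 5 = 35.5/5 = 7.1
  Sample standard deviations s_i = √(s[i,i]):
  s(X) = √(6.6667) = 2.582
  s(Y) = √(7.1) = 2.6646

Step 3 — r_{ij} = s_{ij} / (s_i · s_j):
  r[X,X] = 1 (diagonal).
  r[X,Y] = -0.2 / (2.582 · 2.6646) = -0.2 / 6.8799 = -0.0291
  r[Y,Y] = 1 (diagonal).

R is symmetric with unit diagonal. Assembling:

R = [[1, -0.0291],
 [-0.0291, 1]]


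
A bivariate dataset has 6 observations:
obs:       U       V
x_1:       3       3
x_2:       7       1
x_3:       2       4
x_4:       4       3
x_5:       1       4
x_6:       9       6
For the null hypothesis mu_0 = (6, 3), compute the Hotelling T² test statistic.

Step 1 — sample mean vector:
  mean(U) = (3 + 7 + 2 + 4 + 1 + 9) / 6 = 26/6 = 4.3333
  mean(V) = (3 + 1 + 4 + 3 + 4 + 6) / 6 = 21/6 = 3.5
  x̄ = (4.3333, 3.5),  deviation x̄ - mu_0 = (4.3333, 3.5) - (6, 3) = (-1.6667, 0.5).

Step 2 — sample covariance matrix, S[i,j] = (1/(n-1)) · Σ_k (x_{k,i} - mean_i) · (x_{k,j} - mean_j), divisor n-1 = 5:
  S[U,U] = ((-1.3333)·(-1.3333) + (2.6667)·(2.6667) + (-2.3333)·(-2.3333) + (-0.3333)·(-0.3333) + (-3.3333)·(-3.3333) + (4.6667)·(4.6667)) / 5 = 47.3333/5 = 9.4667
  S[U,V] = ((-1.3333)·(-0.5) + (2.6667)·(-2.5) + (-2.3333)·(0.5) + (-0.3333)·(-0.5) + (-3.3333)·(0.5) + (4.6667)·(2.5)) / 5 = 3/5 = 0.6
  S[V,V] = ((-0.5)·(-0.5) + (-2.5)·(-2.5) + (0.5)·(0.5) + (-0.5)·(-0.5) + (0.5)·(0.5) + (2.5)·(2.5)) / 5 = 13.5/5 = 2.7
  S = [[9.4667, 0.6],
 [0.6, 2.7]].

Step 3 — invert S. det(S) = 9.4667·2.7 - (0.6)² = 25.2.
  S^{-1} = (1/det) · [[d, -b], [-b, a]] = [[0.1071, -0.0238],
 [-0.0238, 0.3757]].

Step 4 — quadratic form (x̄ - mu_0)^T · S^{-1} · (x̄ - mu_0):
  S^{-1} · (x̄ - mu_0) = (-0.1905, 0.2275),
  (x̄ - mu_0)^T · [...] = (-1.6667)·(-0.1905) + (0.5)·(0.2275) = 0.4312.

Step 5 — scale by n: T² = 6 · 0.4312 = 2.5873.

T² ≈ 2.5873


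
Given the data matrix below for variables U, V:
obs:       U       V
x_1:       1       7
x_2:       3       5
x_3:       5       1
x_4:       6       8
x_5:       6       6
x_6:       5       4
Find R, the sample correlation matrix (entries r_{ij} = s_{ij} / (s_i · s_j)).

Step 1 — column means:
  mean(U) = (1 + 3 + 5 + 6 + 6 + 5) / 6 = 26/6 = 4.3333
  mean(V) = (7 + 5 + 1 + 8 + 6 + 4) / 6 = 31/6 = 5.1667

Step 2 — sample variances and covariances s[i,j] = (1/(n-1)) · Σ_k (x_{k,i} - mean_i) · (x_{k,j} - mean_j), with n-1 = 5:
  s[U,U] = ((-3.3333)·(-3.3333) + (-1.3333)·(-1.3333) + (0.6667)·(0.6667) + (1.6667)·(1.6667) + (1.6667)·(1.6667) + (0.6667)·(0.6667)) / 5 = 19.3333/5 = 3.8667
  s[U,V] = ((-3.3333)·(1.8333) + (-1.3333)·(-0.1667) + (0.6667)·(-4.1667) + (1.6667)·(2.8333) + (1.6667)·(0.8333) + (0.6667)·(-1.1667)) / 5 = -3.3333/5 = -0.6667
  s[V,V] = ((1.8333)·(1.8333) + (-0.1667)·(-0.1667) + (-4.1667)·(-4.1667) + (2.8333)·(2.8333) + (0.8333)·(0.8333) + (-1.1667)·(-1.1667)) / 5 = 30.8333/5 = 6.1667
  Sample standard deviations s_i = √(s[i,i]):
  s(U) = √(3.8667) = 1.9664
  s(V) = √(6.1667) = 2.4833

Step 3 — r_{ij} = s_{ij} / (s_i · s_j):
  r[U,U] = 1 (diagonal).
  r[U,V] = -0.6667 / (1.9664 · 2.4833) = -0.6667 / 4.8831 = -0.1365
  r[V,V] = 1 (diagonal).

R is symmetric with unit diagonal. Assembling:

R = [[1, -0.1365],
 [-0.1365, 1]]


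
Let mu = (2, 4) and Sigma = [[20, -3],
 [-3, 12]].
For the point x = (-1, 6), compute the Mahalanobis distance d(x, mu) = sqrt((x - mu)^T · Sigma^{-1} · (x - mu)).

Step 1 — centre the observation: (x - mu) = (-3, 2).

Step 2 — invert Sigma. det(Sigma) = 20·12 - (-3)² = 231.
  Sigma^{-1} = (1/det) · [[d, -b], [-b, a]] = [[0.0519, 0.013],
 [0.013, 0.0866]].

Step 3 — form the quadratic (x - mu)^T · Sigma^{-1} · (x - mu):
  Sigma^{-1} · (x - mu) = (-0.1299, 0.1342).
  (x - mu)^T · [Sigma^{-1} · (x - mu)] = (-3)·(-0.1299) + (2)·(0.1342) = 0.658.

Step 4 — take square root: d = √(0.658) ≈ 0.8112.

d(x, mu) = √(0.658) ≈ 0.8112


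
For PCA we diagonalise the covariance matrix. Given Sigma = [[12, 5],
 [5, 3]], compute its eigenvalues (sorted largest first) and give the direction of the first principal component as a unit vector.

Step 1 — characteristic polynomial of 2×2 Sigma:
  det(Sigma - λI) = λ² - trace · λ + det = 0.
  trace = 12 + 3 = 15, det = 12·3 - (5)² = 11.
Step 2 — discriminant:
  Δ = trace² - 4·det = 225 - 44 = 181.
Step 3 — eigenvalues:
  λ = (trace ± √Δ)/2 = (15 ± 13.4536)/2,
  λ_1 = 14.2268,  λ_2 = 0.7732.

Step 4 — unit eigenvector for λ_1: solve (Sigma - λ_1 I)v = 0. First row:
  (12 - 14.2268)·v_x + (5)·v_y = 0, i.e. (-2.2268)·v_x + (5)·v_y = 0,
  so v ∝ (b, λ_1 - a) = (5, 2.2268) = u.
  ||u|| = √((5)² + (2.2268)²) = √(29.9587) ≈ 5.4735,
  v_1 = u/||u|| ≈ (0.9135, 0.4068) (||v_1|| = 1).

λ_1 = 14.2268,  λ_2 = 0.7732;  v_1 ≈ (0.9135, 0.4068)


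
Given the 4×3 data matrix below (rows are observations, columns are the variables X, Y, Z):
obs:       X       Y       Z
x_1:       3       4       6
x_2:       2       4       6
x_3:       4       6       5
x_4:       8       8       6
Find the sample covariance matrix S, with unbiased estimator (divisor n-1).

Step 1 — column means:
  mean(X) = (3 + 2 + 4 + 8) / 4 = 17/4 = 4.25
  mean(Y) = (4 + 4 + 6 + 8) / 4 = 22/4 = 5.5
  mean(Z) = (6 + 6 + 5 + 6) / 4 = 23/4 = 5.75

Step 2 — sample covariance S[i,j] = (1/(n-1)) · Σ_k (x_{k,i} - mean_i) · (x_{k,j} - mean_j), with n-1 = 3.
  S[X,X] = ((-1.25)·(-1.25) + (-2.25)·(-2.25) + (-0.25)·(-0.25) + (3.75)·(3.75)) / 3 = 20.75/3 = 6.9167
  S[X,Y] = ((-1.25)·(-1.5) + (-2.25)·(-1.5) + (-0.25)·(0.5) + (3.75)·(2.5)) / 3 = 14.5/3 = 4.8333
  S[X,Z] = ((-1.25)·(0.25) + (-2.25)·(0.25) + (-0.25)·(-0.75) + (3.75)·(0.25)) / 3 = 0.25/3 = 0.0833
  S[Y,Y] = ((-1.5)·(-1.5) + (-1.5)·(-1.5) + (0.5)·(0.5) + (2.5)·(2.5)) / 3 = 11/3 = 3.6667
  S[Y,Z] = ((-1.5)·(0.25) + (-1.5)·(0.25) + (0.5)·(-0.75) + (2.5)·(0.25)) / 3 = -0.5/3 = -0.1667
  S[Z,Z] = ((0.25)·(0.25) + (0.25)·(0.25) + (-0.75)·(-0.75) + (0.25)·(0.25)) / 3 = 0.75/3 = 0.25

S is symmetric (S[j,i] = S[i,j]). Assembling:

S = [[6.9167, 4.8333, 0.0833],
 [4.8333, 3.6667, -0.1667],
 [0.0833, -0.1667, 0.25]]


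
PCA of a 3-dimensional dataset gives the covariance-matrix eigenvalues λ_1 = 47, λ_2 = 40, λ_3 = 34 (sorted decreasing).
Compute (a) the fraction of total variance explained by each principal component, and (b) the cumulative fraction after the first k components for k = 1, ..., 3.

Step 1 — total variance = trace(Sigma) = Σ λ_i = 47 + 40 + 34 = 121.

Step 2 — fraction explained by component i = λ_i / Σ λ:
  PC1: 47/121 = 0.3884
  PC2: 40/121 = 0.3306
  PC3: 34/121 = 0.281

Step 3 — cumulative fraction after k components = (λ_1 + ... + λ_k) / Σ λ:
  k = 1: 47/121 = 0.3884
  k = 2: (47 + 40)/121 = 87/121 = 0.719
  k = 3: (47 + 40 + 34)/121 = 121/121 = 1

Summary (fraction, with percent):

explained: PC1 0.3884 (38.84%), PC2 0.3306 (33.06%), PC3 0.281 (28.1%);  cumulative: 0.3884, 0.719, 1


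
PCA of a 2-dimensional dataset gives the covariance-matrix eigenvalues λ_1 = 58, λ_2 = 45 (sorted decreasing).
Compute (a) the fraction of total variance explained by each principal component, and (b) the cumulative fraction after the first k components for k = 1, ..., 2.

Step 1 — total variance = trace(Sigma) = Σ λ_i = 58 + 45 = 103.

Step 2 — fraction explained by component i = λ_i / Σ λ:
  PC1: 58/103 = 0.5631
  PC2: 45/103 = 0.4369

Step 3 — cumulative fraction after k components = (λ_1 + ... + λ_k) / Σ λ:
  k = 1: 58/103 = 0.5631
  k = 2: (58 + 45)/103 = 103/103 = 1

Summary (fraction, with percent):

explained: PC1 0.5631 (56.31%), PC2 0.4369 (43.69%);  cumulative: 0.5631, 1


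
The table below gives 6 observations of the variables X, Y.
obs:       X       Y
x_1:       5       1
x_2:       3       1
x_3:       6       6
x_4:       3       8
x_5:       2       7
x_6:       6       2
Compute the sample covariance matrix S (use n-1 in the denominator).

Step 1 — column means:
  mean(X) = (5 + 3 + 6 + 3 + 2 + 6) / 6 = 25/6 = 4.1667
  mean(Y) = (1 + 1 + 6 + 8 + 7 + 2) / 6 = 25/6 = 4.1667

Step 2 — sample covariance S[i,j] = (1/(n-1)) · Σ_k (x_{k,i} - mean_i) · (x_{k,j} - mean_j), with n-1 = 5.
  S[X,X] = ((0.8333)·(0.8333) + (-1.1667)·(-1.1667) + (1.8333)·(1.8333) + (-1.1667)·(-1.1667) + (-2.1667)·(-2.1667) + (1.8333)·(1.8333)) / 5 = 14.8333/5 = 2.9667
  S[X,Y] = ((0.8333)·(-3.1667) + (-1.1667)·(-3.1667) + (1.8333)·(1.8333) + (-1.1667)·(3.8333) + (-2.1667)·(2.8333) + (1.8333)·(-2.1667)) / 5 = -10.1667/5 = -2.0333
  S[Y,Y] = ((-3.1667)·(-3.1667) + (-3.1667)·(-3.1667) + (1.8333)·(1.8333) + (3.8333)·(3.8333) + (2.8333)·(2.8333) + (-2.1667)·(-2.1667)) / 5 = 50.8333/5 = 10.1667

S is symmetric (S[j,i] = S[i,j]). Assembling:

S = [[2.9667, -2.0333],
 [-2.0333, 10.1667]]


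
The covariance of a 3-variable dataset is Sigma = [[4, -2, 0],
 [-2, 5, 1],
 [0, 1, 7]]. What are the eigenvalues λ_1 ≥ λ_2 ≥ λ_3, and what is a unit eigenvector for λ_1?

Step 1 — characteristic polynomial p(λ) = det(λI - Sigma) = λ³ - tr·λ² + c_1·λ - det, where tr = trace, c_1 = sum of the principal 2×2 minors, det = det(Sigma):
  tr = 4 + 5 + 7 = 16,
  c_1 = (4·5 - (-2)²) + (4·7 - (0)²) + (5·7 - (1)²) = 16 + 28 + 34 = 78,
  det = 4·(5·7 - (1)²) - (-2)·((-2)·7 - (1)·(0)) + (0)·((-2)·(1) - 5·(0)) = 4·(34) - (-2)·(-14) + (0)·(-2) = 108.
  So p(λ) = λ³ - 16λ² + 78λ - 108.
Step 2 — look for an integer root (rational root theorem: any rational root is an integer divisor of 108). Testing λ = 6:
  p(6) = 216 - 576 + 468 - 108 = 0  ✓
  Dividing out (λ - 6): p(λ) = (λ - 6)(λ² - 10λ + 18).
Step 3 — remaining eigenvalues from the quadratic λ² - 10λ + 18 = 0:
  Δ = 10² - 4·18 = 100 - 72 = 28,  λ = (10 ± √28)/2 = (10 ± 5.2915)/2 ≈ 7.6458 or 2.3542.
  Sorted: λ_1 = 7.6458,  λ_2 = 6,  λ_3 = 2.3542  (check: sum = 16 = tr ✓).

Step 4 — unit eigenvector for λ_1 ≈ 7.6458: v spans the null space of (Sigma - λ_1 I), whose rows are
  r_1 = (-3.6458, -2, 0),  r_2 = (-2, -2.6458, 1),  r_3 = (0, 1, -0.6458).
  v is orthogonal to every row, so take v ∝ r_1 × r_2 = ((-2)·(1) - (0)·(-2.6458), (0)·(-2) - (-3.6458)·(1), (-3.6458)·(-2.6458) - (-2)·(-2)) ≈ (-2, 3.6458, 5.6458).
  Rescale (multiply by -1 so the first nonzero entry is positive): u = (2, -3.6458, -5.6458).
  ||u|| = √((2)² + (-3.6458)² + (-5.6458)²) = √(49.166) ≈ 7.0118,  v_1 = u/||u|| ≈ (0.2852, -0.5199, -0.8052) (||v_1|| = 1).

λ_1 = 7.6458,  λ_2 = 6,  λ_3 = 2.3542;  v_1 ≈ (0.2852, -0.5199, -0.8052)


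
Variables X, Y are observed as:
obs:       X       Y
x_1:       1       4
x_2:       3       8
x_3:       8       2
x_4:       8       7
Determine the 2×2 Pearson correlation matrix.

Step 1 — column means:
  mean(X) = (1 + 3 + 8 + 8) / 4 = 20/4 = 5
  mean(Y) = (4 + 8 + 2 + 7) / 4 = 21/4 = 5.25

Step 2 — sample variances and covariances s[i,j] = (1/(n-1)) · Σ_k (x_{k,i} - mean_i) · (x_{k,j} - mean_j), with n-1 = 3:
  s[X,X] = ((-4)·(-4) + (-2)·(-2) + (3)·(3) + (3)·(3)) / 3 = 38/3 = 12.6667
  s[X,Y] = ((-4)·(-1.25) + (-2)·(2.75) + (3)·(-3.25) + (3)·(1.75)) / 3 = -5/3 = -1.6667
  s[Y,Y] = ((-1.25)·(-1.25) + (2.75)·(2.75) + (-3.25)·(-3.25) + (1.75)·(1.75)) / 3 = 22.75/3 = 7.5833
  Sample standard deviations s_i = √(s[i,i]):
  s(X) = √(12.6667) = 3.559
  s(Y) = √(7.5833) = 2.7538

Step 3 — r_{ij} = s_{ij} / (s_i · s_j):
  r[X,X] = 1 (diagonal).
  r[X,Y] = -1.6667 / (3.559 · 2.7538) = -1.6667 / 9.8008 = -0.1701
  r[Y,Y] = 1 (diagonal).

R is symmetric with unit diagonal. Assembling:

R = [[1, -0.1701],
 [-0.1701, 1]]


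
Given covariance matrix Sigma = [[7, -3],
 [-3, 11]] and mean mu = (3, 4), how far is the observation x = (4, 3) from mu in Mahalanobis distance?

Step 1 — centre the observation: (x - mu) = (1, -1).

Step 2 — invert Sigma. det(Sigma) = 7·11 - (-3)² = 68.
  Sigma^{-1} = (1/det) · [[d, -b], [-b, a]] = [[0.1618, 0.0441],
 [0.0441, 0.1029]].

Step 3 — form the quadratic (x - mu)^T · Sigma^{-1} · (x - mu):
  Sigma^{-1} · (x - mu) = (0.1176, -0.0588).
  (x - mu)^T · [Sigma^{-1} · (x - mu)] = (1)·(0.1176) + (-1)·(-0.0588) = 0.1765.

Step 4 — take square root: d = √(0.1765) ≈ 0.4201.

d(x, mu) = √(0.1765) ≈ 0.4201


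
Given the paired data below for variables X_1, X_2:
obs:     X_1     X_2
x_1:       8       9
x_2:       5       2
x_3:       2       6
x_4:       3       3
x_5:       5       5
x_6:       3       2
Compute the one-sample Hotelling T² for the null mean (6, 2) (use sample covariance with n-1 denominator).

Step 1 — sample mean vector:
  mean(X_1) = (8 + 5 + 2 + 3 + 5 + 3) / 6 = 26/6 = 4.3333
  mean(X_2) = (9 + 2 + 6 + 3 + 5 + 2) / 6 = 27/6 = 4.5
  x̄ = (4.3333, 4.5),  deviation x̄ - mu_0 = (4.3333, 4.5) - (6, 2) = (-1.6667, 2.5).

Step 2 — sample covariance matrix, S[i,j] = (1/(n-1)) · Σ_k (x_{k,i} - mean_i) · (x_{k,j} - mean_j), divisor n-1 = 5:
  S[X_1,X_1] = ((3.6667)·(3.6667) + (0.6667)·(0.6667) + (-2.3333)·(-2.3333) + (-1.3333)·(-1.3333) + (0.6667)·(0.6667) + (-1.3333)·(-1.3333)) / 5 = 23.3333/5 = 4.6667
  S[X_1,X_2] = ((3.6667)·(4.5) + (0.6667)·(-2.5) + (-2.3333)·(1.5) + (-1.3333)·(-1.5) + (0.6667)·(0.5) + (-1.3333)·(-2.5)) / 5 = 17/5 = 3.4
  S[X_2,X_2] = ((4.5)·(4.5) + (-2.5)·(-2.5) + (1.5)·(1.5) + (-1.5)·(-1.5) + (0.5)·(0.5) + (-2.5)·(-2.5)) / 5 = 37.5/5 = 7.5
  S = [[4.6667, 3.4],
 [3.4, 7.5]].

Step 3 — invert S. det(S) = 4.6667·7.5 - (3.4)² = 23.44.
  S^{-1} = (1/det) · [[d, -b], [-b, a]] = [[0.32, -0.1451],
 [-0.1451, 0.1991]].

Step 4 — quadratic form (x̄ - mu_0)^T · S^{-1} · (x̄ - mu_0):
  S^{-1} · (x̄ - mu_0) = (-0.8959, 0.7395),
  (x̄ - mu_0)^T · [...] = (-1.6667)·(-0.8959) + (2.5)·(0.7395) = 3.3419.

Step 5 — scale by n: T² = 6 · 3.3419 = 20.0512.

T² ≈ 20.0512


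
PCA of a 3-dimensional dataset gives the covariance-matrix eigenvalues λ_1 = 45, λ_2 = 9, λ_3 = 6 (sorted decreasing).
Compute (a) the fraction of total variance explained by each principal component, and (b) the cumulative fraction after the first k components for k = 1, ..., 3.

Step 1 — total variance = trace(Sigma) = Σ λ_i = 45 + 9 + 6 = 60.

Step 2 — fraction explained by component i = λ_i / Σ λ:
  PC1: 45/60 = 0.75
  PC2: 9/60 = 0.15
  PC3: 6/60 = 0.1

Step 3 — cumulative fraction after k components = (λ_1 + ... + λ_k) / Σ λ:
  k = 1: 45/60 = 0.75
  k = 2: (45 + 9)/60 = 54/60 = 0.9
  k = 3: (45 + 9 + 6)/60 = 60/60 = 1

Summary (fraction, with percent):

explained: PC1 0.75 (75%), PC2 0.15 (15%), PC3 0.1 (10%);  cumulative: 0.75, 0.9, 1


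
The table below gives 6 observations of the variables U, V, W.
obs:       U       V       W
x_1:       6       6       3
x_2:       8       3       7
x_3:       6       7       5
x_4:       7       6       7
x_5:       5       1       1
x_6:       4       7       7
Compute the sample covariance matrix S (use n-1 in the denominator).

Step 1 — column means:
  mean(U) = (6 + 8 + 6 + 7 + 5 + 4) / 6 = 36/6 = 6
  mean(V) = (6 + 3 + 7 + 6 + 1 + 7) / 6 = 30/6 = 5
  mean(W) = (3 + 7 + 5 + 7 + 1 + 7) / 6 = 30/6 = 5

Step 2 — sample covariance S[i,j] = (1/(n-1)) · Σ_k (x_{k,i} - mean_i) · (x_{k,j} - mean_j), with n-1 = 5.
  S[U,U] = ((0)·(0) + (2)·(2) + (0)·(0) + (1)·(1) + (-1)·(-1) + (-2)·(-2)) / 5 = 10/5 = 2
  S[U,V] = ((0)·(1) + (2)·(-2) + (0)·(2) + (1)·(1) + (-1)·(-4) + (-2)·(2)) / 5 = -3/5 = -0.6
  S[U,W] = ((0)·(-2) + (2)·(2) + (0)·(0) + (1)·(2) + (-1)·(-4) + (-2)·(2)) / 5 = 6/5 = 1.2
  S[V,V] = ((1)·(1) + (-2)·(-2) + (2)·(2) + (1)·(1) + (-4)·(-4) + (2)·(2)) / 5 = 30/5 = 6
  S[V,W] = ((1)·(-2) + (-2)·(2) + (2)·(0) + (1)·(2) + (-4)·(-4) + (2)·(2)) / 5 = 16/5 = 3.2
  S[W,W] = ((-2)·(-2) + (2)·(2) + (0)·(0) + (2)·(2) + (-4)·(-4) + (2)·(2)) / 5 = 32/5 = 6.4

S is symmetric (S[j,i] = S[i,j]). Assembling:

S = [[2, -0.6, 1.2],
 [-0.6, 6, 3.2],
 [1.2, 3.2, 6.4]]


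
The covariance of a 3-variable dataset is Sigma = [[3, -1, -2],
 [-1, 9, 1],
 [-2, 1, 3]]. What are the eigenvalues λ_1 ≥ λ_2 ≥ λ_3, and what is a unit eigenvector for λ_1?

Step 1 — characteristic polynomial p(λ) = det(λI - Sigma) = λ³ - tr·λ² + c_1·λ - det, where tr = trace, c_1 = sum of the principal 2×2 minors, det = det(Sigma):
  tr = 3 + 9 + 3 = 15,
  c_1 = (3·9 - (-1)²) + (3·3 - (-2)²) + (9·3 - (1)²) = 26 + 5 + 26 = 57,
  det = 3·(9·3 - (1)²) - (-1)·((-1)·3 - (1)·(-2)) + (-2)·((-1)·(1) - 9·(-2)) = 3·(26) - (-1)·(-1) + (-2)·(17) = 43.
  So p(λ) = λ³ - 15λ² + 57λ - 43.
Step 2 — look for an integer root (rational root theorem: any rational root is an integer divisor of 43). Testing λ = 1:
  p(1) = 1 - 15 + 57 - 43 = 0  ✓
  Dividing out (λ - 1): p(λ) = (λ - 1)(λ² - 14λ + 43).
Step 3 — remaining eigenvalues from the quadratic λ² - 14λ + 43 = 0:
  Δ = 14² - 4·43 = 196 - 172 = 24,  λ = (14 ± √24)/2 = (14 ± 4.899)/2 ≈ 9.4495 or 4.5505.
  Sorted: λ_1 = 9.4495,  λ_2 = 4.5505,  λ_3 = 1  (check: sum = 15 = tr ✓).

Step 4 — unit eigenvector for λ_1 ≈ 9.4495: v spans the null space of (Sigma - λ_1 I), whose rows are
  r_1 = (-6.4495, -1, -2),  r_2 = (-1, -0.4495, 1),  r_3 = (-2, 1, -6.4495).
  v is orthogonal to every row, so take v ∝ r_1 × r_2 = ((-1)·(1) - (-2)·(-0.4495), (-2)·(-1) - (-6.4495)·(1), (-6.4495)·(-0.4495) - (-1)·(-1)) ≈ (-1.899, 8.4495, 1.899).
  Rescale (multiply by -1 so the first nonzero entry is positive): u = (1.899, -8.4495, -1.899).
  ||u|| = √((1.899)² + (-8.4495)² + (-1.899)²) = √(78.6061) ≈ 8.866,  v_1 = u/||u|| ≈ (0.2142, -0.953, -0.2142) (||v_1|| = 1).

λ_1 = 9.4495,  λ_2 = 4.5505,  λ_3 = 1;  v_1 ≈ (0.2142, -0.953, -0.2142)


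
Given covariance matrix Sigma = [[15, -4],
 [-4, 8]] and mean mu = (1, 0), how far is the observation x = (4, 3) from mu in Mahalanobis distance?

Step 1 — centre the observation: (x - mu) = (3, 3).

Step 2 — invert Sigma. det(Sigma) = 15·8 - (-4)² = 104.
  Sigma^{-1} = (1/det) · [[d, -b], [-b, a]] = [[0.0769, 0.0385],
 [0.0385, 0.1442]].

Step 3 — form the quadratic (x - mu)^T · Sigma^{-1} · (x - mu):
  Sigma^{-1} · (x - mu) = (0.3462, 0.5481).
  (x - mu)^T · [Sigma^{-1} · (x - mu)] = (3)·(0.3462) + (3)·(0.5481) = 2.6827.

Step 4 — take square root: d = √(2.6827) ≈ 1.6379.

d(x, mu) = √(2.6827) ≈ 1.6379


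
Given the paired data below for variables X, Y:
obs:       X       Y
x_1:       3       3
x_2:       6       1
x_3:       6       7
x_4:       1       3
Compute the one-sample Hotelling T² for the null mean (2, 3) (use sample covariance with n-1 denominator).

Step 1 — sample mean vector:
  mean(X) = (3 + 6 + 6 + 1) / 4 = 16/4 = 4
  mean(Y) = (3 + 1 + 7 + 3) / 4 = 14/4 = 3.5
  x̄ = (4, 3.5),  deviation x̄ - mu_0 = (4, 3.5) - (2, 3) = (2, 0.5).

Step 2 — sample covariance matrix, S[i,j] = (1/(n-1)) · Σ_k (x_{k,i} - mean_i) · (x_{k,j} - mean_j), divisor n-1 = 3:
  S[X,X] = ((-1)·(-1) + (2)·(2) + (2)·(2) + (-3)·(-3)) / 3 = 18/3 = 6
  S[X,Y] = ((-1)·(-0.5) + (2)·(-2.5) + (2)·(3.5) + (-3)·(-0.5)) / 3 = 4/3 = 1.3333
  S[Y,Y] = ((-0.5)·(-0.5) + (-2.5)·(-2.5) + (3.5)·(3.5) + (-0.5)·(-0.5)) / 3 = 19/3 = 6.3333
  S = [[6, 1.3333],
 [1.3333, 6.3333]].

Step 3 — invert S. det(S) = 6·6.3333 - (1.3333)² = 36.2222.
  S^{-1} = (1/det) · [[d, -b], [-b, a]] = [[0.1748, -0.0368],
 [-0.0368, 0.1656]].

Step 4 — quadratic form (x̄ - mu_0)^T · S^{-1} · (x̄ - mu_0):
  S^{-1} · (x̄ - mu_0) = (0.3313, 0.0092),
  (x̄ - mu_0)^T · [...] = (2)·(0.3313) + (0.5)·(0.0092) = 0.6672.

Step 5 — scale by n: T² = 4 · 0.6672 = 2.6687.

T² ≈ 2.6687


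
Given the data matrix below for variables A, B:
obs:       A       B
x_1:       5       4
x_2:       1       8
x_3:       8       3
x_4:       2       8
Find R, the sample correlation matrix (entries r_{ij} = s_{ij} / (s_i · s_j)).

Step 1 — column means:
  mean(A) = (5 + 1 + 8 + 2) / 4 = 16/4 = 4
  mean(B) = (4 + 8 + 3 + 8) / 4 = 23/4 = 5.75

Step 2 — sample variances and covariances s[i,j] = (1/(n-1)) · Σ_k (x_{k,i} - mean_i) · (x_{k,j} - mean_j), with n-1 = 3:
  s[A,A] = ((1)·(1) + (-3)·(-3) + (4)·(4) + (-2)·(-2)) / 3 = 30/3 = 10
  s[A,B] = ((1)·(-1.75) + (-3)·(2.25) + (4)·(-2.75) + (-2)·(2.25)) / 3 = -24/3 = -8
  s[B,B] = ((-1.75)·(-1.75) + (2.25)·(2.25) + (-2.75)·(-2.75) + (2.25)·(2.25)) / 3 = 20.75/3 = 6.9167
  Sample standard deviations s_i = √(s[i,i]):
  s(A) = √(10) = 3.1623
  s(B) = √(6.9167) = 2.63

Step 3 — r_{ij} = s_{ij} / (s_i · s_j):
  r[A,A] = 1 (diagonal).
  r[A,B] = -8 / (3.1623 · 2.63) = -8 / 8.3166 = -0.9619
  r[B,B] = 1 (diagonal).

R is symmetric with unit diagonal. Assembling:

R = [[1, -0.9619],
 [-0.9619, 1]]


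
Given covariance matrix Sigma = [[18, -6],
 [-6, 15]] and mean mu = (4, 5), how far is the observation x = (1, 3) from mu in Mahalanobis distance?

Step 1 — centre the observation: (x - mu) = (-3, -2).

Step 2 — invert Sigma. det(Sigma) = 18·15 - (-6)² = 234.
  Sigma^{-1} = (1/det) · [[d, -b], [-b, a]] = [[0.0641, 0.0256],
 [0.0256, 0.0769]].

Step 3 — form the quadratic (x - mu)^T · Sigma^{-1} · (x - mu):
  Sigma^{-1} · (x - mu) = (-0.2436, -0.2308).
  (x - mu)^T · [Sigma^{-1} · (x - mu)] = (-3)·(-0.2436) + (-2)·(-0.2308) = 1.1923.

Step 4 — take square root: d = √(1.1923) ≈ 1.0919.

d(x, mu) = √(1.1923) ≈ 1.0919


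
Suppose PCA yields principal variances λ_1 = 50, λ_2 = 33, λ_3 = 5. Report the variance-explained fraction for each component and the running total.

Step 1 — total variance = trace(Sigma) = Σ λ_i = 50 + 33 + 5 = 88.

Step 2 — fraction explained by component i = λ_i / Σ λ:
  PC1: 50/88 = 0.5682
  PC2: 33/88 = 0.375
  PC3: 5/88 = 0.0568

Step 3 — cumulative fraction after k components = (λ_1 + ... + λ_k) / Σ λ:
  k = 1: 50/88 = 0.5682
  k = 2: (50 + 33)/88 = 83/88 = 0.9432
  k = 3: (50 + 33 + 5)/88 = 88/88 = 1

Summary (fraction, with percent):

explained: PC1 0.5682 (56.82%), PC2 0.375 (37.5%), PC3 0.0568 (5.68%);  cumulative: 0.5682, 0.9432, 1


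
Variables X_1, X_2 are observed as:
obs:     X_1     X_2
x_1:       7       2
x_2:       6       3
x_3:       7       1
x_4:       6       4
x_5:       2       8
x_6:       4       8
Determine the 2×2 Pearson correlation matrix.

Step 1 — column means:
  mean(X_1) = (7 + 6 + 7 + 6 + 2 + 4) / 6 = 32/6 = 5.3333
  mean(X_2) = (2 + 3 + 1 + 4 + 8 + 8) / 6 = 26/6 = 4.3333

Step 2 — sample variances and covariances s[i,j] = (1/(n-1)) · Σ_k (x_{k,i} - mean_i) · (x_{k,j} - mean_j), with n-1 = 5:
  s[X_1,X_1] = ((1.6667)·(1.6667) + (0.6667)·(0.6667) + (1.6667)·(1.6667) + (0.6667)·(0.6667) + (-3.3333)·(-3.3333) + (-1.3333)·(-1.3333)) / 5 = 19.3333/5 = 3.8667
  s[X_1,X_2] = ((1.6667)·(-2.3333) + (0.6667)·(-1.3333) + (1.6667)·(-3.3333) + (0.6667)·(-0.3333) + (-3.3333)·(3.6667) + (-1.3333)·(3.6667)) / 5 = -27.6667/5 = -5.5333
  s[X_2,X_2] = ((-2.3333)·(-2.3333) + (-1.3333)·(-1.3333) + (-3.3333)·(-3.3333) + (-0.3333)·(-0.3333) + (3.6667)·(3.6667) + (3.6667)·(3.6667)) / 5 = 45.3333/5 = 9.0667
  Sample standard deviations s_i = √(s[i,i]):
  s(X_1) = √(3.8667) = 1.9664
  s(X_2) = √(9.0667) = 3.0111

Step 3 — r_{ij} = s_{ij} / (s_i · s_j):
  r[X_1,X_1] = 1 (diagonal).
  r[X_1,X_2] = -5.5333 / (1.9664 · 3.0111) = -5.5333 / 5.921 = -0.9345
  r[X_2,X_2] = 1 (diagonal).

R is symmetric with unit diagonal. Assembling:

R = [[1, -0.9345],
 [-0.9345, 1]]


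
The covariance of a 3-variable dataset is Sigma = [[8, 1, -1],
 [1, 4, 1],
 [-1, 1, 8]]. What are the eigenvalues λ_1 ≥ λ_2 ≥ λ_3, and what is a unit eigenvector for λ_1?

Step 1 — characteristic polynomial p(λ) = det(λI - Sigma) = λ³ - tr·λ² + c_1·λ - det, where tr = trace, c_1 = sum of the principal 2×2 minors, det = det(Sigma):
  tr = 8 + 4 + 8 = 20,
  c_1 = (8·4 - (1)²) + (8·8 - (-1)²) + (4·8 - (1)²) = 31 + 63 + 31 = 125,
  det = 8·(4·8 - (1)²) - (1)·((1)·8 - (1)·(-1)) + (-1)·((1)·(1) - 4·(-1)) = 8·(31) - (1)·(9) + (-1)·(5) = 234.
  So p(λ) = λ³ - 20λ² + 125λ - 234.
Step 2 — look for an integer root (rational root theorem: any rational root is an integer divisor of 234). Testing λ = 9:
  p(9) = 729 - 1620 + 1125 - 234 = 0  ✓
  Dividing out (λ - 9): p(λ) = (λ - 9)(λ² - 11λ + 26).
Step 3 — remaining eigenvalues from the quadratic λ² - 11λ + 26 = 0:
  Δ = 11² - 4·26 = 121 - 104 = 17,  λ = (11 ± √17)/2 = (11 ± 4.1231)/2 ≈ 7.5616 or 3.4384.
  Sorted: λ_1 = 9,  λ_2 = 7.5616,  λ_3 = 3.4384  (check: sum = 20 = tr ✓).

Step 4 — unit eigenvector for λ_1 = 9: v spans the null space of (Sigma - λ_1 I), whose rows are
  r_1 = (-1, 1, -1),  r_2 = (1, -5, 1),  r_3 = (-1, 1, -1).
  v is orthogonal to every row, so take v ∝ r_1 × r_2 = ((1)·(1) - (-1)·(-5), (-1)·(1) - (-1)·(1), (-1)·(-5) - (1)·(1)) = (-4, 0, 4).
  Rescale (divide by 4; multiply by -1 so the first nonzero entry is positive): u = (1, 0, -1).
  ||u|| = √((1)² + (0)² + (-1)²) = √(2) ≈ 1.4142,  v_1 = u/||u|| ≈ (0.7071, 0, -0.7071) (||v_1|| = 1).

λ_1 = 9,  λ_2 = 7.5616,  λ_3 = 3.4384;  v_1 ≈ (0.7071, 0, -0.7071)


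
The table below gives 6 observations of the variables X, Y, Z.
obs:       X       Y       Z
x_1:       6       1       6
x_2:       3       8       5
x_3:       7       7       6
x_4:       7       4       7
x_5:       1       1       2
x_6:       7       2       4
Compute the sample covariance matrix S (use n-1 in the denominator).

Step 1 — column means:
  mean(X) = (6 + 3 + 7 + 7 + 1 + 7) / 6 = 31/6 = 5.1667
  mean(Y) = (1 + 8 + 7 + 4 + 1 + 2) / 6 = 23/6 = 3.8333
  mean(Z) = (6 + 5 + 6 + 7 + 2 + 4) / 6 = 30/6 = 5

Step 2 — sample covariance S[i,j] = (1/(n-1)) · Σ_k (x_{k,i} - mean_i) · (x_{k,j} - mean_j), with n-1 = 5.
  S[X,X] = ((0.8333)·(0.8333) + (-2.1667)·(-2.1667) + (1.8333)·(1.8333) + (1.8333)·(1.8333) + (-4.1667)·(-4.1667) + (1.8333)·(1.8333)) / 5 = 32.8333/5 = 6.5667
  S[X,Y] = ((0.8333)·(-2.8333) + (-2.1667)·(4.1667) + (1.8333)·(3.1667) + (1.8333)·(0.1667) + (-4.1667)·(-2.8333) + (1.8333)·(-1.8333)) / 5 = 3.1667/5 = 0.6333
  S[X,Z] = ((0.8333)·(1) + (-2.1667)·(0) + (1.8333)·(1) + (1.8333)·(2) + (-4.1667)·(-3) + (1.8333)·(-1)) / 5 = 17/5 = 3.4
  S[Y,Y] = ((-2.8333)·(-2.8333) + (4.1667)·(4.1667) + (3.1667)·(3.1667) + (0.1667)·(0.1667) + (-2.8333)·(-2.8333) + (-1.8333)·(-1.8333)) / 5 = 46.8333/5 = 9.3667
  S[Y,Z] = ((-2.8333)·(1) + (4.1667)·(0) + (3.1667)·(1) + (0.1667)·(2) + (-2.8333)·(-3) + (-1.8333)·(-1)) / 5 = 11/5 = 2.2
  S[Z,Z] = ((1)·(1) + (0)·(0) + (1)·(1) + (2)·(2) + (-3)·(-3) + (-1)·(-1)) / 5 = 16/5 = 3.2

S is symmetric (S[j,i] = S[i,j]). Assembling:

S = [[6.5667, 0.6333, 3.4],
 [0.6333, 9.3667, 2.2],
 [3.4, 2.2, 3.2]]


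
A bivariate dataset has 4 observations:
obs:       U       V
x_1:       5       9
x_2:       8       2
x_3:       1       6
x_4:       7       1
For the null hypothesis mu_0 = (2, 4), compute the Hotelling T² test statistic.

Step 1 — sample mean vector:
  mean(U) = (5 + 8 + 1 + 7) / 4 = 21/4 = 5.25
  mean(V) = (9 + 2 + 6 + 1) / 4 = 18/4 = 4.5
  x̄ = (5.25, 4.5),  deviation x̄ - mu_0 = (5.25, 4.5) - (2, 4) = (3.25, 0.5).

Step 2 — sample covariance matrix, S[i,j] = (1/(n-1)) · Σ_k (x_{k,i} - mean_i) · (x_{k,j} - mean_j), divisor n-1 = 3:
  S[U,U] = ((-0.25)·(-0.25) + (2.75)·(2.75) + (-4.25)·(-4.25) + (1.75)·(1.75)) / 3 = 28.75/3 = 9.5833
  S[U,V] = ((-0.25)·(4.5) + (2.75)·(-2.5) + (-4.25)·(1.5) + (1.75)·(-3.5)) / 3 = -20.5/3 = -6.8333
  S[V,V] = ((4.5)·(4.5) + (-2.5)·(-2.5) + (1.5)·(1.5) + (-3.5)·(-3.5)) / 3 = 41/3 = 13.6667
  S = [[9.5833, -6.8333],
 [-6.8333, 13.6667]].

Step 3 — invert S. det(S) = 9.5833·13.6667 - (-6.8333)² = 84.2778.
  S^{-1} = (1/det) · [[d, -b], [-b, a]] = [[0.1622, 0.0811],
 [0.0811, 0.1137]].

Step 4 — quadratic form (x̄ - mu_0)^T · S^{-1} · (x̄ - mu_0):
  S^{-1} · (x̄ - mu_0) = (0.5676, 0.3204),
  (x̄ - mu_0)^T · [...] = (3.25)·(0.5676) + (0.5)·(0.3204) = 2.0048.

Step 5 — scale by n: T² = 4 · 2.0048 = 8.0191.

T² ≈ 8.0191


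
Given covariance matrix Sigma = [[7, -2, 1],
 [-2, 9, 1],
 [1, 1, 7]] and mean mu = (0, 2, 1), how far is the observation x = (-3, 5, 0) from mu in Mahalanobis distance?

Step 1 — centre the observation: (x - mu) = (-3, 3, -1).

Step 2 — invert Sigma (cofactor / det for 3×3, or solve directly):
  Sigma^{-1} = [[0.1578, 0.0382, -0.028],
 [0.0382, 0.1221, -0.0229],
 [-0.028, -0.0229, 0.1501]].

Step 3 — form the quadratic (x - mu)^T · Sigma^{-1} · (x - mu):
  Sigma^{-1} · (x - mu) = (-0.3308, 0.2748, -0.1349).
  (x - mu)^T · [Sigma^{-1} · (x - mu)] = (-3)·(-0.3308) + (3)·(0.2748) + (-1)·(-0.1349) = 1.9517.

Step 4 — take square root: d = √(1.9517) ≈ 1.397.

d(x, mu) = √(1.9517) ≈ 1.397


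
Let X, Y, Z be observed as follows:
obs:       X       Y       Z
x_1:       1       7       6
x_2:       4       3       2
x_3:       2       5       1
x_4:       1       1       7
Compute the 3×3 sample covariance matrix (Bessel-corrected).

Step 1 — column means:
  mean(X) = (1 + 4 + 2 + 1) / 4 = 8/4 = 2
  mean(Y) = (7 + 3 + 5 + 1) / 4 = 16/4 = 4
  mean(Z) = (6 + 2 + 1 + 7) / 4 = 16/4 = 4

Step 2 — sample covariance S[i,j] = (1/(n-1)) · Σ_k (x_{k,i} - mean_i) · (x_{k,j} - mean_j), with n-1 = 3.
  S[X,X] = ((-1)·(-1) + (2)·(2) + (0)·(0) + (-1)·(-1)) / 3 = 6/3 = 2
  S[X,Y] = ((-1)·(3) + (2)·(-1) + (0)·(1) + (-1)·(-3)) / 3 = -2/3 = -0.6667
  S[X,Z] = ((-1)·(2) + (2)·(-2) + (0)·(-3) + (-1)·(3)) / 3 = -9/3 = -3
  S[Y,Y] = ((3)·(3) + (-1)·(-1) + (1)·(1) + (-3)·(-3)) / 3 = 20/3 = 6.6667
  S[Y,Z] = ((3)·(2) + (-1)·(-2) + (1)·(-3) + (-3)·(3)) / 3 = -4/3 = -1.3333
  S[Z,Z] = ((2)·(2) + (-2)·(-2) + (-3)·(-3) + (3)·(3)) / 3 = 26/3 = 8.6667

S is symmetric (S[j,i] = S[i,j]). Assembling:

S = [[2, -0.6667, -3],
 [-0.6667, 6.6667, -1.3333],
 [-3, -1.3333, 8.6667]]
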